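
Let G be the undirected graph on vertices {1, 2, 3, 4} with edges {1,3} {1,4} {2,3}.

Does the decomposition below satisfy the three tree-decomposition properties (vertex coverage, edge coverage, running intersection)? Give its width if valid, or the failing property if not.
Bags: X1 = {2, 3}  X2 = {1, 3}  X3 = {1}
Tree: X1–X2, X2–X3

No — vertex 4 appears in no bag.

A tree decomposition must satisfy three properties: every vertex lies in some bag; for every edge, both endpoints lie together in some bag; and for every vertex, the bags containing it form a connected subtree. Here vertex 4 appears in no bag, so the decomposition is invalid.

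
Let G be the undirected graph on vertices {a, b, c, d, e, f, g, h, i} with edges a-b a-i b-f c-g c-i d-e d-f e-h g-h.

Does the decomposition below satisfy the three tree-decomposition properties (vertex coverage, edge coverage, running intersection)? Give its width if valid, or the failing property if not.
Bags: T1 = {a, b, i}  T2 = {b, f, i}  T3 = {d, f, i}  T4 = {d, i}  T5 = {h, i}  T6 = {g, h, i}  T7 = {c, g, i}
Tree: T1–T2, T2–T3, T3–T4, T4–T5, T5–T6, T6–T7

No — vertex e appears in no bag.

A tree decomposition must satisfy three properties: every vertex lies in some bag; for every edge, both endpoints lie together in some bag; and for every vertex, the bags containing it form a connected subtree. Here vertex e appears in no bag, so the decomposition is invalid.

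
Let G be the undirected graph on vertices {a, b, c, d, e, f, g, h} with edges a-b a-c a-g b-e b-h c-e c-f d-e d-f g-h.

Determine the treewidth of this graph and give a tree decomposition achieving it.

Each bag holds 3 vertices, so the decomposition has width 2, which upper-bounds the treewidth. The edges f–d–e–c–f form a cycle, so G is not a tree and its treewidth is at least 2. Combining the bounds, tw(G) = 2.

Treewidth 2.
One optimal decomposition is:
Bags: B1 = {c, d, f}  B2 = {c, d, e}  B3 = {a, c, e}  B4 = {a, b, e}  B5 = {a, b, g}  B6 = {b, g, h}
Tree: B1–B2, B2–B3, B3–B4, B4–B5, B5–B6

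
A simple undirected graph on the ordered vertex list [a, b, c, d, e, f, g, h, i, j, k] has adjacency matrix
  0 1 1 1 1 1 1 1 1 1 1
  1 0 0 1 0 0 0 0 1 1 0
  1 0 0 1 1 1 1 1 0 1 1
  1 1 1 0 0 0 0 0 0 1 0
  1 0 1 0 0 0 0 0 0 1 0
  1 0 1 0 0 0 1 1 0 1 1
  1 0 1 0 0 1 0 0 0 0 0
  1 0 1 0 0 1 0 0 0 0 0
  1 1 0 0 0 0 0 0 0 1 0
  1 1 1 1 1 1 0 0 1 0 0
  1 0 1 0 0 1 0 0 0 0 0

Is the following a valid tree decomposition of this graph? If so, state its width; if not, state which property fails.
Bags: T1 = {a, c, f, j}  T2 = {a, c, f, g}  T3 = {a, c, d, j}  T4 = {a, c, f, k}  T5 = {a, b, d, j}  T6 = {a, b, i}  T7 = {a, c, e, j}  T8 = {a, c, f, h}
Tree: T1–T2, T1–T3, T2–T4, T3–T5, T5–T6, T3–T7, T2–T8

A tree decomposition must satisfy three properties: every vertex lies in some bag; for every edge, both endpoints lie together in some bag; and for every vertex, the bags containing it form a connected subtree. Here edge (j,i) lies in no bag, so the decomposition is invalid.

No — edge (j,i) lies in no bag.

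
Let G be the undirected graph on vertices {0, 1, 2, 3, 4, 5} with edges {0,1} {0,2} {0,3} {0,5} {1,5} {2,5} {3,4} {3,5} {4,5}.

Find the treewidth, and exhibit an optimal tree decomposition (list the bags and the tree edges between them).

Treewidth 2.
Bags: B1 = {0, 1, 5}  B2 = {0, 3, 5}  B3 = {0, 2, 5}  B4 = {3, 4, 5}
Tree: B1–B2, B1–B3, B2–B4

Each bag holds 3 vertices, so the decomposition has width 2, which upper-bounds the treewidth. On the other hand G contains the 3-clique {0, 1, 5}. A clique must lie in a single bag of any decomposition, so no decomposition can have width below 2. Therefore the treewidth is 2.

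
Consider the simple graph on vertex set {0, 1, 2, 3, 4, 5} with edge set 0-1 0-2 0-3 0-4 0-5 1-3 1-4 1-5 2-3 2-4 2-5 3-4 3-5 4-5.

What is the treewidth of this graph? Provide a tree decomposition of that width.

Treewidth 4.
One such decomposition:
Bags: B1 = {0, 1, 3, 4, 5}  B2 = {0, 2, 3, 4, 5}
Tree: B1–B2

Each bag holds 5 vertices, so the decomposition has width 4, which upper-bounds the treewidth. For the lower bound, the 5 vertices {0, 1, 3, 4, 5} are pairwise adjacent, and any tree decomposition puts a clique entirely inside one bag — forcing width ≥ 4. Hence tw(G) = 4 exactly.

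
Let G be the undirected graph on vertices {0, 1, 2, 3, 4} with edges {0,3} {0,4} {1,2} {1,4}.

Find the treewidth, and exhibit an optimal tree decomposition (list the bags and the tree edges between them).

Treewidth 1.
One such decomposition:
Bags: B1 = {1, 4}  B2 = {1, 2}  B3 = {0, 4}  B4 = {0, 3}
Tree: B1–B2, B1–B3, B3–B4

Each bag holds 2 vertices, so the decomposition has width 1, which upper-bounds the treewidth. Any graph with an edge has treewidth ≥ 1, and G has the edge 4–1. Therefore the treewidth is 1.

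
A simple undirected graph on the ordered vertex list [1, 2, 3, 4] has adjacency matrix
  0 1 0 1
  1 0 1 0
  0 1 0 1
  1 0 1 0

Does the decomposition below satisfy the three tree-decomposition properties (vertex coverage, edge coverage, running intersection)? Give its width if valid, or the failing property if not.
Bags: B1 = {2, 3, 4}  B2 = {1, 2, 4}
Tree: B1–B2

Vertex coverage: the bags together contain {1, 2, 3, 4}, the full vertex set. Edge coverage: each edge of G has both endpoints in at least one bag. Running intersection: for every vertex, the bags containing it form a connected subtree. All three properties hold, so this is a valid tree decomposition of width max|bag| − 1 = 2, and hence tw(G) ≤ 2.

Yes; width 2.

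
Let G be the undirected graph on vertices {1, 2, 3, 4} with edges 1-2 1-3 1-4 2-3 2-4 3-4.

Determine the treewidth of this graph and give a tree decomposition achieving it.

Treewidth 3.
One optimal decomposition is:
Bags: B1 = {1, 2, 3, 4}
Tree: (single bag)

With just one bag of size 4, the width is 4 − 1 = 3, so tw(G) ≤ 3. On the other hand G contains the 4-clique {1, 2, 3, 4}. A clique must lie in a single bag of any decomposition, so no decomposition can have width below 3. Therefore the treewidth is 3.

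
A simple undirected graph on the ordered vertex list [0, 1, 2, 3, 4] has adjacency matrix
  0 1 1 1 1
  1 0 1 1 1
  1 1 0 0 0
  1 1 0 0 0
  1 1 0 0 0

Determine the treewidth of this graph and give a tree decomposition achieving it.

Treewidth 2.
One optimal decomposition is:
Bags: B1 = {0, 1, 3}  B2 = {0, 1, 2}  B3 = {0, 1, 4}
Tree: B1–B2, B2–B3

Every bag has size at most 3, so the width is 3 − 1 = 2 and tw(G) ≤ 2. For the lower bound, the 3 vertices {0, 1, 2} are pairwise adjacent, and any tree decomposition puts a clique entirely inside one bag — forcing width ≥ 2. The upper and lower bounds meet at 2, so that is the treewidth.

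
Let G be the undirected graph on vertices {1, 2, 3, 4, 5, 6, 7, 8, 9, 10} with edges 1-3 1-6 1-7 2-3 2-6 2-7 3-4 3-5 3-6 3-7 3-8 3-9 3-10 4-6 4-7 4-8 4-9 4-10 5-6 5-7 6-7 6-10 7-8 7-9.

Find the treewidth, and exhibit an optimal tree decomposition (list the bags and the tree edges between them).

Every bag has size at most 4, so the width is 4 − 1 = 3 and tw(G) ≤ 3. For the lower bound, the 4 vertices {3, 4, 6, 10} are pairwise adjacent, and any tree decomposition puts a clique entirely inside one bag — forcing width ≥ 3. The upper and lower bounds meet at 3, so that is the treewidth.

Treewidth 3.
One optimal decomposition is:
Bags: B1 = {3, 4, 6, 7}  B2 = {1, 3, 6, 7}  B3 = {2, 3, 6, 7}  B4 = {3, 4, 6, 10}  B5 = {3, 4, 7, 8}  B6 = {3, 5, 6, 7}  B7 = {3, 4, 7, 9}
Tree: B1–B2, B1–B3, B1–B4, B1–B5, B1–B6, B1–B7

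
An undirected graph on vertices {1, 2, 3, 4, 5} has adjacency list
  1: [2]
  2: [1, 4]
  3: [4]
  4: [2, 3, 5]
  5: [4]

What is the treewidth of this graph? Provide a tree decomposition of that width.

The largest bag has 2 vertices, giving width 1; this decomposition certifies tw(G) ≤ 1. Any graph with an edge has treewidth ≥ 1, and G has the edge 4–2. The upper and lower bounds meet at 1, so that is the treewidth.

Treewidth 1.
One optimal decomposition is:
Bags: B1 = {2, 4}  B2 = {1, 2}  B3 = {4, 5}  B4 = {3, 4}
Tree: B1–B2, B1–B3, B3–B4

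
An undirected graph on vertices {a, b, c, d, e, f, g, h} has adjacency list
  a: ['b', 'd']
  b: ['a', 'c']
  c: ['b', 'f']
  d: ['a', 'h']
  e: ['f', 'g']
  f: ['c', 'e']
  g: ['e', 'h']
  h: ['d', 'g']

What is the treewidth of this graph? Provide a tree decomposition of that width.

Each bag holds 3 vertices, so the decomposition has width 2, which upper-bounds the treewidth. The edges f–e–g–h–d–a–b–c–f form a cycle, so G is not a tree and its treewidth is at least 2. Therefore the treewidth is 2.

Treewidth 2.
Bags: B1 = {e, f, g}  B2 = {f, g, h}  B3 = {d, f, h}  B4 = {a, d, f}  B5 = {a, b, f}  B6 = {b, c, f}
Tree: B1–B2, B2–B3, B3–B4, B4–B5, B5–B6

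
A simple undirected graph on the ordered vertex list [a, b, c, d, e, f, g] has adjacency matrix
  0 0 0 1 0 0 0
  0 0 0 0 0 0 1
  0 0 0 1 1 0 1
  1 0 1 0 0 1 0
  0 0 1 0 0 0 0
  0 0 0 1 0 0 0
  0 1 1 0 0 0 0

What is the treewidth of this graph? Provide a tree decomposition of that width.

The largest bag has 2 vertices, giving width 1; this decomposition certifies tw(G) ≤ 1. G has an edge, so its treewidth is at least 1. Combining the bounds, tw(G) = 1.

Treewidth 1.
One optimal decomposition is:
Bags: B1 = {c, g}  B2 = {c, d}  B3 = {c, e}  B4 = {b, g}  B5 = {d, f}  B6 = {a, d}
Tree: B1–B2, B2–B3, B1–B4, B2–B5, B2–B6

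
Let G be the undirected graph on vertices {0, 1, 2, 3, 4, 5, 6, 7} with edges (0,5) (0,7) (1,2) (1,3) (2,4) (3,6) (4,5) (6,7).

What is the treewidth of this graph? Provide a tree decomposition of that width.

The largest bag has 3 vertices, giving width 2; this decomposition certifies tw(G) ≤ 2. Since 3–6–7–0–5–4–2–1–3 is a cycle in G, G is not acyclic. Forests are exactly the graphs of treewidth ≤ 1, so tw(G) ≥ 2. The upper and lower bounds meet at 2, so that is the treewidth.

Treewidth 2.
Bags: B1 = {3, 6, 7}  B2 = {0, 3, 7}  B3 = {0, 3, 5}  B4 = {3, 4, 5}  B5 = {2, 3, 4}  B6 = {1, 2, 3}
Tree: B1–B2, B2–B3, B3–B4, B4–B5, B5–B6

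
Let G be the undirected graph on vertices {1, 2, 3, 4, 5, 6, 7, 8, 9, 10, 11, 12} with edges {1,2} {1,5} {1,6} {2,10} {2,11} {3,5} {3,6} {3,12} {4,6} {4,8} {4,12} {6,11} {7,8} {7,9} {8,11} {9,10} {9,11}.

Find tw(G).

A width-3 tree decomposition is:
Bags: B1 = {2, 7, 9, 10}  B2 = {2, 7, 9, 11}  B3 = {2, 7, 8, 11}  B4 = {1, 2, 8, 11}  B5 = {1, 6, 8, 11}  B6 = {1, 4, 6, 8}  B7 = {1, 4, 5, 6}  B8 = {3, 4, 5, 6}  B9 = {3, 4, 5, 12}
Tree: B1–B2, B2–B3, B3–B4, B4–B5, B5–B6, B6–B7, B7–B8, B8–B9
Every bag has size at most 4, so the width is 4 − 1 = 3 and tw(G) ≤ 3. For the lower bound: the 4 vertex sets {7,9,10}, {2}, {11}, {1,4,6,8} are disjoint, each induces a connected subgraph, and every pair is joined by at least one edge of G. Contracting each set to a single vertex therefore yields K_{4} as a minor, and since treewidth is minor-monotone, tw(G) ≥ tw(K_{4}) = 3. Combining the bounds, tw(G) = 3.

3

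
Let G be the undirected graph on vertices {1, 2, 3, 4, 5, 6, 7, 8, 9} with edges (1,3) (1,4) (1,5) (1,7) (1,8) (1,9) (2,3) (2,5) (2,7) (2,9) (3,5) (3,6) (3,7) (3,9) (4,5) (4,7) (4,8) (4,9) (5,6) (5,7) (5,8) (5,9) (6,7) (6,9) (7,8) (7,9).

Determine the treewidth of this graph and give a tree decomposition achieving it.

Treewidth 4.
One such decomposition:
Bags: B1 = {1, 3, 5, 7, 9}  B2 = {2, 3, 5, 7, 9}  B3 = {1, 4, 5, 7, 9}  B4 = {3, 5, 6, 7, 9}  B5 = {1, 4, 5, 7, 8}
Tree: B1–B2, B1–B3, B1–B4, B3–B5

Every bag has size at most 5, so the width is 5 − 1 = 4 and tw(G) ≤ 4. For the lower bound, the 5 vertices {1, 4, 5, 7, 8} are pairwise adjacent, and any tree decomposition puts a clique entirely inside one bag — forcing width ≥ 4. Combining the bounds, tw(G) = 4.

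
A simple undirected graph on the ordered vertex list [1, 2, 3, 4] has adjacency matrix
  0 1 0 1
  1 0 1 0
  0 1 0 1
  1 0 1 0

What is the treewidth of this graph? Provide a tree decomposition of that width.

Treewidth 2.
One optimal decomposition is:
Bags: B1 = {1, 3, 4}  B2 = {1, 2, 3}
Tree: B1–B2

Every bag has size at most 3, so the width is 3 − 1 = 2 and tw(G) ≤ 2. Since 1–4–3–2–1 is a cycle in G, G is not acyclic. Forests are exactly the graphs of treewidth ≤ 1, so tw(G) ≥ 2. The upper and lower bounds meet at 2, so that is the treewidth.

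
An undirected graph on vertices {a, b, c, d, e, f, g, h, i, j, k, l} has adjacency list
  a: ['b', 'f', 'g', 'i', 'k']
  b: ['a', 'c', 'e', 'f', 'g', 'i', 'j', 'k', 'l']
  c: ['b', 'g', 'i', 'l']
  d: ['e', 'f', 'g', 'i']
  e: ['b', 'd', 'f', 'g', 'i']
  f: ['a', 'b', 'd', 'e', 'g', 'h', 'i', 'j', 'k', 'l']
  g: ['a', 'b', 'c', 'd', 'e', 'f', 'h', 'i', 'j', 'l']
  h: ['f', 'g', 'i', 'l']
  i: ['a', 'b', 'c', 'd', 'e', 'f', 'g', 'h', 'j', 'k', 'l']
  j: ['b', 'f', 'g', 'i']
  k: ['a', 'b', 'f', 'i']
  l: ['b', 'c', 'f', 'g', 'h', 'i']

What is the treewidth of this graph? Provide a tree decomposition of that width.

Treewidth 4.
One optimal decomposition is:
Bags: B1 = {a, b, f, g, i}  B2 = {b, e, f, g, i}  B3 = {b, f, g, i, l}  B4 = {b, f, g, i, j}  B5 = {d, e, f, g, i}  B6 = {a, b, f, i, k}  B7 = {f, g, h, i, l}  B8 = {b, c, g, i, l}
Tree: B1–B2, B1–B3, B1–B4, B2–B5, B1–B6, B3–B7, B3–B8

Each bag holds 5 vertices, so the decomposition has width 4, which upper-bounds the treewidth. On the other hand G contains the 5-clique {b, c, g, i, l}. A clique must lie in a single bag of any decomposition, so no decomposition can have width below 4. Combining the bounds, tw(G) = 4.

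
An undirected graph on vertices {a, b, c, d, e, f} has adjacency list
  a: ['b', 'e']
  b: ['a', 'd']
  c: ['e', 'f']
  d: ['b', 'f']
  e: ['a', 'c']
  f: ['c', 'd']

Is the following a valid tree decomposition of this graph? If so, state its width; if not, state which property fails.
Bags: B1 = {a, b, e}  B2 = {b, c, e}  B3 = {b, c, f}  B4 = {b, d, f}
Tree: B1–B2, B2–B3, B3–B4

Checking the three conditions: (i) the bags cover all of {a, b, c, d, e, f}; (ii) for each edge, some bag contains both endpoints; (iii) the bags containing any fixed vertex form a subtree. All hold, so the decomposition is valid with width 3 − 1 = 2.

Yes; width 2.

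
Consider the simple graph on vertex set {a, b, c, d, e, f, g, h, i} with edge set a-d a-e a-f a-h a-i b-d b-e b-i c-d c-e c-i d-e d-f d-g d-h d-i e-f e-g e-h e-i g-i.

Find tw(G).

3

A width-3 tree decomposition is:
Bags: B1 = {d, e, g, i}  B2 = {a, d, e, i}  B3 = {a, d, e, f}  B4 = {a, d, e, h}  B5 = {b, d, e, i}  B6 = {c, d, e, i}
Tree: B1–B2, B2–B3, B2–B4, B2–B5, B5–B6
The largest bag has 4 vertices, giving width 3; this decomposition certifies tw(G) ≤ 3. Conversely, {a, d, e, h} is a clique of size 4, and the vertices of any clique must share a bag in every tree decomposition; so some bag has ≥ 4 vertices and tw(G) ≥ 3. Hence tw(G) = 3 exactly.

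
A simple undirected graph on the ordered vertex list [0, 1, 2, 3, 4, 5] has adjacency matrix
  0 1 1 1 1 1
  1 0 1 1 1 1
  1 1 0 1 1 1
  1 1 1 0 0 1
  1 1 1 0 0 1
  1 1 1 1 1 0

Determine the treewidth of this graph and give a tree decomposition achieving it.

Each bag holds 5 vertices, so the decomposition has width 4, which upper-bounds the treewidth. For the lower bound, the 5 vertices {0, 1, 2, 3, 5} are pairwise adjacent, and any tree decomposition puts a clique entirely inside one bag — forcing width ≥ 4. Therefore the treewidth is 4.

Treewidth 4.
One such decomposition:
Bags: B1 = {0, 1, 2, 3, 5}  B2 = {0, 1, 2, 4, 5}
Tree: B1–B2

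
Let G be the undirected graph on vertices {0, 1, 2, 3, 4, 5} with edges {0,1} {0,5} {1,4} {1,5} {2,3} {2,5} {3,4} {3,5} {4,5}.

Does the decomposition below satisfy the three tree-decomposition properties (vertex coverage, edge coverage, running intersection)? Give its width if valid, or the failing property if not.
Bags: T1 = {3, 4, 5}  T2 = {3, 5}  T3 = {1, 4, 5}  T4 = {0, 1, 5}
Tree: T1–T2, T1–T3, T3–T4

A tree decomposition must satisfy three properties: every vertex lies in some bag; for every edge, both endpoints lie together in some bag; and for every vertex, the bags containing it form a connected subtree. Here vertex 2 appears in no bag, so the decomposition is invalid.

No — vertex 2 appears in no bag.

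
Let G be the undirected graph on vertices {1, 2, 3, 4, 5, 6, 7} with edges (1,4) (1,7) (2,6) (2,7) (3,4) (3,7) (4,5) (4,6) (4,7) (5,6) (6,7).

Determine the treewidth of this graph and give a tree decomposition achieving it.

Treewidth 2.
Bags: B1 = {1, 4, 7}  B2 = {4, 6, 7}  B3 = {2, 6, 7}  B4 = {3, 4, 7}  B5 = {4, 5, 6}
Tree: B1–B2, B2–B3, B2–B4, B2–B5

Each bag holds 3 vertices, so the decomposition has width 2, which upper-bounds the treewidth. For the lower bound, the 3 vertices {2, 6, 7} are pairwise adjacent, and any tree decomposition puts a clique entirely inside one bag — forcing width ≥ 2. Hence tw(G) = 2 exactly.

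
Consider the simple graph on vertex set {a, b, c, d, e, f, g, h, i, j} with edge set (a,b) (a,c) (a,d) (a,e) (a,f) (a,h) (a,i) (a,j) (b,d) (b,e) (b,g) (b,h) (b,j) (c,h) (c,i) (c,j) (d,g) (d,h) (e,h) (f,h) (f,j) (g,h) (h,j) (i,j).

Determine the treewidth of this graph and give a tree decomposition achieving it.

Each bag holds 4 vertices, so the decomposition has width 3, which upper-bounds the treewidth. On the other hand G contains the 4-clique {b, d, g, h}. A clique must lie in a single bag of any decomposition, so no decomposition can have width below 3. Combining the bounds, tw(G) = 3.

Treewidth 3.
Bags: B1 = {a, c, h, j}  B2 = {a, b, h, j}  B3 = {a, c, i, j}  B4 = {a, b, d, h}  B5 = {a, f, h, j}  B6 = {a, b, e, h}  B7 = {b, d, g, h}
Tree: B1–B2, B1–B3, B2–B4, B2–B5, B4–B6, B4–B7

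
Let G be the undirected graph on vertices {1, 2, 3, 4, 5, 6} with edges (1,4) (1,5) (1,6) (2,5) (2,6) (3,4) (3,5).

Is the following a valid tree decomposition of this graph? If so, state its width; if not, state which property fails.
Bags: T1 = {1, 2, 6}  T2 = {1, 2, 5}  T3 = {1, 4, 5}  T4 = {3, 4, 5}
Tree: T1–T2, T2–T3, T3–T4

Every vertex of G appears in some bag (union = {1, 2, 3, 4, 5, 6}); every edge is covered by a bag; and for each vertex v the set of bags containing v is connected in the bag tree. The decomposition is therefore valid. The largest bag has 3 vertices, so the width is 2.

Yes; width 2.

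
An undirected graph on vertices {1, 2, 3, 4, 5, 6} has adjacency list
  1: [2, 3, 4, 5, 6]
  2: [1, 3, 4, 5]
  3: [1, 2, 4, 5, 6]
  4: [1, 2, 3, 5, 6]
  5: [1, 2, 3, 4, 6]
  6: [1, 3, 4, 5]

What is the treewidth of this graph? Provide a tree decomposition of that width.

Treewidth 4.
Bags: B1 = {1, 2, 3, 4, 5}  B2 = {1, 3, 4, 5, 6}
Tree: B1–B2

Each bag holds 5 vertices, so the decomposition has width 4, which upper-bounds the treewidth. For the lower bound, the 5 vertices {1, 2, 3, 4, 5} are pairwise adjacent, and any tree decomposition puts a clique entirely inside one bag — forcing width ≥ 4. Combining the bounds, tw(G) = 4.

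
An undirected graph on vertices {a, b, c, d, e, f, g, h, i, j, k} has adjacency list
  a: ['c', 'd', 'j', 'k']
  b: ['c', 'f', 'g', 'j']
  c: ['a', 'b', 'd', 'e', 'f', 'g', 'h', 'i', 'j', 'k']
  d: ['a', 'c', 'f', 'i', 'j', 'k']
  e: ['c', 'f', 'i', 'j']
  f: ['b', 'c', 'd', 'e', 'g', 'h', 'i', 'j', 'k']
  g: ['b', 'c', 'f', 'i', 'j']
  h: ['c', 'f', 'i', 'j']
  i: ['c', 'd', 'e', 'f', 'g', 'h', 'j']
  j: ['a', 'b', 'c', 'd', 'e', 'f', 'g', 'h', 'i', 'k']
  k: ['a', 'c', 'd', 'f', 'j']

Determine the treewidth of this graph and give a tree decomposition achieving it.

Treewidth 4.
One optimal decomposition is:
Bags: B1 = {c, d, f, i, j}  B2 = {c, f, g, i, j}  B3 = {b, c, f, g, j}  B4 = {c, f, h, i, j}  B5 = {c, e, f, i, j}  B6 = {c, d, f, j, k}  B7 = {a, c, d, j, k}
Tree: B1–B2, B2–B3, B2–B4, B4–B5, B1–B6, B6–B7

Each bag holds 5 vertices, so the decomposition has width 4, which upper-bounds the treewidth. Conversely, {a, c, d, j, k} is a clique of size 5, and the vertices of any clique must share a bag in every tree decomposition; so some bag has ≥ 5 vertices and tw(G) ≥ 4. Hence tw(G) = 4 exactly.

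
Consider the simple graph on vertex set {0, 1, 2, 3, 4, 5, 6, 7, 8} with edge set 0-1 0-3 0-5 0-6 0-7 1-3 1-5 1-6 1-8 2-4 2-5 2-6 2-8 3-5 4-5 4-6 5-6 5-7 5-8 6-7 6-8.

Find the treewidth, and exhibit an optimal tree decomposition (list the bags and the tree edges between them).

Each bag holds 4 vertices, so the decomposition has width 3, which upper-bounds the treewidth. Conversely, {0, 1, 3, 5} is a clique of size 4, and the vertices of any clique must share a bag in every tree decomposition; so some bag has ≥ 4 vertices and tw(G) ≥ 3. The upper and lower bounds meet at 3, so that is the treewidth.

Treewidth 3.
Bags: B1 = {1, 5, 6, 8}  B2 = {0, 1, 5, 6}  B3 = {2, 5, 6, 8}  B4 = {0, 1, 3, 5}  B5 = {0, 5, 6, 7}  B6 = {2, 4, 5, 6}
Tree: B1–B2, B1–B3, B2–B4, B2–B5, B3–B6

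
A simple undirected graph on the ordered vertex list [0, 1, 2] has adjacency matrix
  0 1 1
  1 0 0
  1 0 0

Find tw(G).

A width-1 tree decomposition is:
Bags: B1 = {0, 2}  B2 = {0, 1}
Tree: B1–B2
Each bag holds 2 vertices, so the decomposition has width 1, which upper-bounds the treewidth. G has an edge, so its treewidth is at least 1. The upper and lower bounds meet at 1, so that is the treewidth.

1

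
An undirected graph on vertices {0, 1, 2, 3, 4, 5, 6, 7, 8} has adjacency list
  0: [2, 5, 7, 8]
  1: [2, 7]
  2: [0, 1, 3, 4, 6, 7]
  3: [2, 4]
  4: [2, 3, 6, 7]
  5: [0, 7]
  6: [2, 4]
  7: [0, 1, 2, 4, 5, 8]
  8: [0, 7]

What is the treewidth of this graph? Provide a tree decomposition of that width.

The largest bag has 3 vertices, giving width 2; this decomposition certifies tw(G) ≤ 2. Conversely, {0, 7, 8} is a clique of size 3, and the vertices of any clique must share a bag in every tree decomposition; so some bag has ≥ 3 vertices and tw(G) ≥ 2. The upper and lower bounds meet at 2, so that is the treewidth.

Treewidth 2.
One optimal decomposition is:
Bags: B1 = {1, 2, 7}  B2 = {2, 4, 7}  B3 = {2, 3, 4}  B4 = {2, 4, 6}  B5 = {0, 2, 7}  B6 = {0, 7, 8}  B7 = {0, 5, 7}
Tree: B1–B2, B2–B3, B3–B4, B2–B5, B5–B6, B5–B7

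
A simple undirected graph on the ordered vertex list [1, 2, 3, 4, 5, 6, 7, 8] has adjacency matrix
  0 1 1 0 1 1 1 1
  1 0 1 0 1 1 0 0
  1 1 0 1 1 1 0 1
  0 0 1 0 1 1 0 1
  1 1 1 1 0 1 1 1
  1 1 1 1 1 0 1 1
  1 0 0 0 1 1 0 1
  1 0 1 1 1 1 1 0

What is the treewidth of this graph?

A width-4 tree decomposition is:
Bags: B1 = {1, 2, 3, 5, 6}  B2 = {1, 3, 5, 6, 8}  B3 = {1, 5, 6, 7, 8}  B4 = {3, 4, 5, 6, 8}
Tree: B1–B2, B2–B3, B2–B4
Every bag has size at most 5, so the width is 5 − 1 = 4 and tw(G) ≤ 4. Conversely, {1, 3, 5, 6, 8} is a clique of size 5, and the vertices of any clique must share a bag in every tree decomposition; so some bag has ≥ 5 vertices and tw(G) ≥ 4. Therefore the treewidth is 4.

4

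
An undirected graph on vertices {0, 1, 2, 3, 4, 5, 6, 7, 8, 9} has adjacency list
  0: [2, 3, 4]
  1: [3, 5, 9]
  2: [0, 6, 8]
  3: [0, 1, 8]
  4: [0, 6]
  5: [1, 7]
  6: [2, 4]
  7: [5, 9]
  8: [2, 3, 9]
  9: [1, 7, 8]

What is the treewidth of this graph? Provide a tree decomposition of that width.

Treewidth 2.
One such decomposition:
Bags: B1 = {5, 7, 9}  B2 = {1, 5, 9}  B3 = {1, 8, 9}  B4 = {1, 3, 8}  B5 = {2, 3, 8}  B6 = {0, 2, 3}  B7 = {0, 2, 6}  B8 = {0, 4, 6}
Tree: B1–B2, B2–B3, B3–B4, B4–B5, B5–B6, B6–B7, B7–B8

Every bag has size at most 3, so the width is 3 − 1 = 2 and tw(G) ≤ 2. The edges 7–5–1–9–7 form a cycle, so G is not a tree and its treewidth is at least 2. Combining the bounds, tw(G) = 2.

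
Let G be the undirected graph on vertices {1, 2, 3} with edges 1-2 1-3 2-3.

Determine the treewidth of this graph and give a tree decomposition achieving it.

With just one bag of size 3, the width is 3 − 1 = 2, so tw(G) ≤ 2. Conversely, {1, 2, 3} is a clique of size 3, and the vertices of any clique must share a bag in every tree decomposition; so some bag has ≥ 3 vertices and tw(G) ≥ 2. Therefore the treewidth is 2.

Treewidth 2.
One such decomposition:
Bags: B1 = {1, 2, 3}
Tree: (single bag)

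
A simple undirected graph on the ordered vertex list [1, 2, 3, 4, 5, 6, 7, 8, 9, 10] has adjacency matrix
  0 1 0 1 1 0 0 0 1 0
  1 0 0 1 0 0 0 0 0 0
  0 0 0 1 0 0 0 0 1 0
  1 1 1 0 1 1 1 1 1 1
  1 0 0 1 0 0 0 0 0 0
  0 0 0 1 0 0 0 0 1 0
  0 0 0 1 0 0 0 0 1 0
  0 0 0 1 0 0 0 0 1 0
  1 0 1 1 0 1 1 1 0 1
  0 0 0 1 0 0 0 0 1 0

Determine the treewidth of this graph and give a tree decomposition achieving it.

Treewidth 2.
Bags: B1 = {1, 4, 9}  B2 = {1, 4, 5}  B3 = {3, 4, 9}  B4 = {4, 8, 9}  B5 = {4, 7, 9}  B6 = {4, 6, 9}  B7 = {4, 9, 10}  B8 = {1, 2, 4}
Tree: B1–B2, B1–B3, B3–B4, B3–B5, B3–B6, B4–B7, B2–B8

Every bag has size at most 3, so the width is 3 − 1 = 2 and tw(G) ≤ 2. Conversely, {1, 4, 9} is a clique of size 3, and the vertices of any clique must share a bag in every tree decomposition; so some bag has ≥ 3 vertices and tw(G) ≥ 2. Hence tw(G) = 2 exactly.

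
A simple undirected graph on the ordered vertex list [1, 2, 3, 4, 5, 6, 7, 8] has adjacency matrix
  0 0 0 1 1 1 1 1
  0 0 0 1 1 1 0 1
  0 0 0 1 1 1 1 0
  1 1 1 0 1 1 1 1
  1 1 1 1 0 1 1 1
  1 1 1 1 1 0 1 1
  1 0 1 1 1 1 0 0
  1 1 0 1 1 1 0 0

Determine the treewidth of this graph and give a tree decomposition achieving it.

Treewidth 4.
One optimal decomposition is:
Bags: B1 = {1, 4, 5, 6, 8}  B2 = {1, 4, 5, 6, 7}  B3 = {3, 4, 5, 6, 7}  B4 = {2, 4, 5, 6, 8}
Tree: B1–B2, B2–B3, B1–B4

Each bag holds 5 vertices, so the decomposition has width 4, which upper-bounds the treewidth. On the other hand G contains the 5-clique {1, 4, 5, 6, 8}. A clique must lie in a single bag of any decomposition, so no decomposition can have width below 4. Therefore the treewidth is 4.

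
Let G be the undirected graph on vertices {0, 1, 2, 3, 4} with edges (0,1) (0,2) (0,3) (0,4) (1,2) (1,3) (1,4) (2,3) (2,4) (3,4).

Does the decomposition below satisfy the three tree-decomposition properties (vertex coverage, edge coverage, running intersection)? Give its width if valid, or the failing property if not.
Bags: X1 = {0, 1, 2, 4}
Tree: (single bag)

A tree decomposition must satisfy three properties: every vertex lies in some bag; for every edge, both endpoints lie together in some bag; and for every vertex, the bags containing it form a connected subtree. Here vertex 3 appears in no bag, so the decomposition is invalid.

No — vertex 3 appears in no bag.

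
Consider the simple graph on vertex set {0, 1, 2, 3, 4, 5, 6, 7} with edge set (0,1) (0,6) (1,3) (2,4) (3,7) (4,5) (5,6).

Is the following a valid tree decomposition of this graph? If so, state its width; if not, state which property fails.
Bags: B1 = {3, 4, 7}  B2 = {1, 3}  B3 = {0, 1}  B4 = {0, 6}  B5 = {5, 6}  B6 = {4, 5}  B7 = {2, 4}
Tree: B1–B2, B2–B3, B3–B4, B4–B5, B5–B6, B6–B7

No — bags containing vertex 4 are not connected in the tree.

A tree decomposition must satisfy three properties: every vertex lies in some bag; for every edge, both endpoints lie together in some bag; and for every vertex, the bags containing it form a connected subtree. Here bags containing vertex 4 are not connected in the tree, so the decomposition is invalid.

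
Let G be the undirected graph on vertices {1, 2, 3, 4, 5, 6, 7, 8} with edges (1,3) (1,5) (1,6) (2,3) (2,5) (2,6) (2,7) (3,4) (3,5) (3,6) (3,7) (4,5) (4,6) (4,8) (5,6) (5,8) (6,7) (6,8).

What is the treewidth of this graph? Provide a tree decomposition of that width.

Every bag has size at most 4, so the width is 4 − 1 = 3 and tw(G) ≤ 3. For the lower bound, the 4 vertices {4, 5, 6, 8} are pairwise adjacent, and any tree decomposition puts a clique entirely inside one bag — forcing width ≥ 3. The upper and lower bounds meet at 3, so that is the treewidth.

Treewidth 3.
Bags: B1 = {1, 3, 5, 6}  B2 = {2, 3, 5, 6}  B3 = {3, 4, 5, 6}  B4 = {4, 5, 6, 8}  B5 = {2, 3, 6, 7}
Tree: B1–B2, B2–B3, B3–B4, B2–B5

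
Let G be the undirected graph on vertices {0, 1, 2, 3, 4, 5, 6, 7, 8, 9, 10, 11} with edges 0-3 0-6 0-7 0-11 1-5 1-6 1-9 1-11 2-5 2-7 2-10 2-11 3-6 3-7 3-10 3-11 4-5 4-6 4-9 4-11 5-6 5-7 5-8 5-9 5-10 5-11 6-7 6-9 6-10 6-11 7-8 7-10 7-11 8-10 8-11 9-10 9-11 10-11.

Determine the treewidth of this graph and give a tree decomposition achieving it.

Treewidth 4.
Bags: B1 = {5, 6, 9, 10, 11}  B2 = {5, 6, 7, 10, 11}  B3 = {3, 6, 7, 10, 11}  B4 = {4, 5, 6, 9, 11}  B5 = {0, 3, 6, 7, 11}  B6 = {2, 5, 7, 10, 11}  B7 = {5, 7, 8, 10, 11}  B8 = {1, 5, 6, 9, 11}
Tree: B1–B2, B2–B3, B1–B4, B3–B5, B2–B6, B6–B7, B1–B8

Each bag holds 5 vertices, so the decomposition has width 4, which upper-bounds the treewidth. On the other hand G contains the 5-clique {0, 3, 6, 7, 11}. A clique must lie in a single bag of any decomposition, so no decomposition can have width below 4. Combining the bounds, tw(G) = 4.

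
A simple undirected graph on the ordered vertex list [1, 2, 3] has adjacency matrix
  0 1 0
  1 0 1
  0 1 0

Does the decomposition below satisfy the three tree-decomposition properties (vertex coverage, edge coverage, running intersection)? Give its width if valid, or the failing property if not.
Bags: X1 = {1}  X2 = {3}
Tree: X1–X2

A tree decomposition must satisfy three properties: every vertex lies in some bag; for every edge, both endpoints lie together in some bag; and for every vertex, the bags containing it form a connected subtree. Here vertex 2 appears in no bag, so the decomposition is invalid.

No — vertex 2 appears in no bag.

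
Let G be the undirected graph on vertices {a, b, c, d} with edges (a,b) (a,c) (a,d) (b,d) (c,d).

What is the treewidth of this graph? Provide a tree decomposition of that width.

Treewidth 2.
One optimal decomposition is:
Bags: B1 = {a, b, d}  B2 = {a, c, d}
Tree: B1–B2

The largest bag has 3 vertices, giving width 2; this decomposition certifies tw(G) ≤ 2. Conversely, {a, c, d} is a clique of size 3, and the vertices of any clique must share a bag in every tree decomposition; so some bag has ≥ 3 vertices and tw(G) ≥ 2. Hence tw(G) = 2 exactly.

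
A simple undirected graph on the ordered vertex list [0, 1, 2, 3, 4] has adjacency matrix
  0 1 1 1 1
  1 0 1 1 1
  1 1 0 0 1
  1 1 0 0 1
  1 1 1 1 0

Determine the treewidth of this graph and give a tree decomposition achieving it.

Treewidth 3.
Bags: B1 = {0, 1, 3, 4}  B2 = {0, 1, 2, 4}
Tree: B1–B2

Every bag has size at most 4, so the width is 4 − 1 = 3 and tw(G) ≤ 3. Conversely, {0, 1, 2, 4} is a clique of size 4, and the vertices of any clique must share a bag in every tree decomposition; so some bag has ≥ 4 vertices and tw(G) ≥ 3. Combining the bounds, tw(G) = 3.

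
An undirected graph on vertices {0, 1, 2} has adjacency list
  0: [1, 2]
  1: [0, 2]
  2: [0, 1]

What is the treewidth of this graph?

2

A width-2 tree decomposition is:
Bags: B1 = {0, 1, 2}
Tree: (single bag)
A single bag containing all 3 vertices is trivially a valid decomposition of width 2. On the other hand G contains the 3-clique {0, 1, 2}. A clique must lie in a single bag of any decomposition, so no decomposition can have width below 2. Combining the bounds, tw(G) = 2.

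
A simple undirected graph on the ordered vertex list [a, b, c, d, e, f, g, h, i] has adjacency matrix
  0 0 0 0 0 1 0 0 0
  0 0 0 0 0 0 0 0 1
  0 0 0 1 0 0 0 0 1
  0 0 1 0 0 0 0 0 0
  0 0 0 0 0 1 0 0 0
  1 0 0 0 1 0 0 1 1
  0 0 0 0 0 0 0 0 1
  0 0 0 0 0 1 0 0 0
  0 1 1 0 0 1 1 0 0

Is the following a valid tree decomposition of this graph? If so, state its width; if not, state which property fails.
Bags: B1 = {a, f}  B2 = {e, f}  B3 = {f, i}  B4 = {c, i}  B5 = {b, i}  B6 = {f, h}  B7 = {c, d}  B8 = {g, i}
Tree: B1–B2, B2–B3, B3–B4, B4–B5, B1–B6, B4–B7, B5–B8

Vertex coverage: the bags together contain {a, b, c, d, e, f, g, h, i}, the full vertex set. Edge coverage: each edge of G has both endpoints in at least one bag. Running intersection: for every vertex, the bags containing it form a connected subtree. All three properties hold, so this is a valid tree decomposition of width max|bag| − 1 = 1, and hence tw(G) ≤ 1.

Yes; width 1.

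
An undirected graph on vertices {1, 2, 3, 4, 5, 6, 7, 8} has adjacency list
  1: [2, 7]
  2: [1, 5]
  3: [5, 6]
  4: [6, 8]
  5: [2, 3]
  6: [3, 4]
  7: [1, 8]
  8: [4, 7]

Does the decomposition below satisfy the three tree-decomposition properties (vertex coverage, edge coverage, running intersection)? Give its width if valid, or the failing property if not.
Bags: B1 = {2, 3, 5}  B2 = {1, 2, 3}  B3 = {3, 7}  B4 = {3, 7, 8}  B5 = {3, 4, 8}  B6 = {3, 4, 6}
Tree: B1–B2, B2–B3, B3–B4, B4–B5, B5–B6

No — edge (1,7) lies in no bag.

A tree decomposition must satisfy three properties: every vertex lies in some bag; for every edge, both endpoints lie together in some bag; and for every vertex, the bags containing it form a connected subtree. Here edge (1,7) lies in no bag, so the decomposition is invalid.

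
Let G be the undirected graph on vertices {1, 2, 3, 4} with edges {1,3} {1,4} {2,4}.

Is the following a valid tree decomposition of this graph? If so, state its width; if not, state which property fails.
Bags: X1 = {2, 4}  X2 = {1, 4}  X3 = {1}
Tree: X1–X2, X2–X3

No — vertex 3 appears in no bag.

A tree decomposition must satisfy three properties: every vertex lies in some bag; for every edge, both endpoints lie together in some bag; and for every vertex, the bags containing it form a connected subtree. Here vertex 3 appears in no bag, so the decomposition is invalid.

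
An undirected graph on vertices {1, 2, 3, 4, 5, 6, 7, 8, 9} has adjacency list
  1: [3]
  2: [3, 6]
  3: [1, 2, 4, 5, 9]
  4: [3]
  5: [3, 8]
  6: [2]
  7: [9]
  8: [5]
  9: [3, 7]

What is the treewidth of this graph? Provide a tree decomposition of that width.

Treewidth 1.
One such decomposition:
Bags: B1 = {2, 3}  B2 = {3, 9}  B3 = {2, 6}  B4 = {3, 5}  B5 = {3, 4}  B6 = {1, 3}  B7 = {7, 9}  B8 = {5, 8}
Tree: B1–B2, B1–B3, B1–B4, B4–B5, B1–B6, B2–B7, B4–B8

Each bag holds 2 vertices, so the decomposition has width 1, which upper-bounds the treewidth. Since G has at least one edge (e.g. 3–2), it is not an edgeless graph, so tw(G) ≥ 1. The upper and lower bounds meet at 1, so that is the treewidth.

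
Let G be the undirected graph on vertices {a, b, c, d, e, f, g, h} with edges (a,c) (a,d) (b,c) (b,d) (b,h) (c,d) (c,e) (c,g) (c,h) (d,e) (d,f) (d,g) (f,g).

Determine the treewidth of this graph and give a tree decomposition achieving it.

Treewidth 2.
One optimal decomposition is:
Bags: B1 = {c, d, e}  B2 = {b, c, d}  B3 = {b, c, h}  B4 = {a, c, d}  B5 = {c, d, g}  B6 = {d, f, g}
Tree: B1–B2, B2–B3, B2–B4, B4–B5, B5–B6

Every bag has size at most 3, so the width is 3 − 1 = 2 and tw(G) ≤ 2. For the lower bound, the 3 vertices {c, d, g} are pairwise adjacent, and any tree decomposition puts a clique entirely inside one bag — forcing width ≥ 2. Therefore the treewidth is 2.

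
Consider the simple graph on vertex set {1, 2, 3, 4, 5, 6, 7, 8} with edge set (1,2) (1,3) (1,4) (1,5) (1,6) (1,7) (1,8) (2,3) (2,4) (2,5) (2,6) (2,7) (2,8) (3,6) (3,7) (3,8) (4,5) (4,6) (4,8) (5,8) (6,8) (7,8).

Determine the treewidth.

A width-4 tree decomposition is:
Bags: B1 = {1, 2, 3, 6, 8}  B2 = {1, 2, 3, 7, 8}  B3 = {1, 2, 4, 6, 8}  B4 = {1, 2, 4, 5, 8}
Tree: B1–B2, B1–B3, B3–B4
The largest bag has 5 vertices, giving width 4; this decomposition certifies tw(G) ≤ 4. For the lower bound, the 5 vertices {1, 2, 3, 6, 8} are pairwise adjacent, and any tree decomposition puts a clique entirely inside one bag — forcing width ≥ 4. Combining the bounds, tw(G) = 4.

4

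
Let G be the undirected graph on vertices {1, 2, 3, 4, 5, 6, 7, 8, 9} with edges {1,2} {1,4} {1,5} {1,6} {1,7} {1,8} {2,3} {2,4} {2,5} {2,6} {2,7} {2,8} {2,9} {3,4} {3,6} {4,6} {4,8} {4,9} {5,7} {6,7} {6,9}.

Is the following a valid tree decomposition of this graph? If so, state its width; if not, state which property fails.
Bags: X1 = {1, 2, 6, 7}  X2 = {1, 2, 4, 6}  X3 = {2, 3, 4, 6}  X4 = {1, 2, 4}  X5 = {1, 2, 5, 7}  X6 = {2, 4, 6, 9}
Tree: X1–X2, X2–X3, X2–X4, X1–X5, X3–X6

A tree decomposition must satisfy three properties: every vertex lies in some bag; for every edge, both endpoints lie together in some bag; and for every vertex, the bags containing it form a connected subtree. Here vertex 8 appears in no bag, so the decomposition is invalid.

No — vertex 8 appears in no bag.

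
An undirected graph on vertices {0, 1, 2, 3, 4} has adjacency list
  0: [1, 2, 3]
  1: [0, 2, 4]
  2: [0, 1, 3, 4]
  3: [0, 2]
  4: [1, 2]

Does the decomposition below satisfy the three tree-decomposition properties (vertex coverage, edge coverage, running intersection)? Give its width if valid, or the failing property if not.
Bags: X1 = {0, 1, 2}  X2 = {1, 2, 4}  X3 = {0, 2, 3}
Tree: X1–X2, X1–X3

Vertex coverage: the bags together contain {0, 1, 2, 3, 4}, the full vertex set. Edge coverage: each edge of G has both endpoints in at least one bag. Running intersection: for every vertex, the bags containing it form a connected subtree. All three properties hold, so this is a valid tree decomposition of width max|bag| − 1 = 2, and hence tw(G) ≤ 2.

Yes; width 2.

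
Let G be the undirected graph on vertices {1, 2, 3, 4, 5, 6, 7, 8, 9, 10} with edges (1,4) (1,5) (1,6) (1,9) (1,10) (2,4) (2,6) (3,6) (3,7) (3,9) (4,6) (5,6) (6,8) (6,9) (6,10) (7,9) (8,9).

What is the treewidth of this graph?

2

A width-2 tree decomposition is:
Bags: B1 = {1, 4, 6}  B2 = {1, 6, 9}  B3 = {2, 4, 6}  B4 = {3, 6, 9}  B5 = {3, 7, 9}  B6 = {1, 5, 6}  B7 = {6, 8, 9}  B8 = {1, 6, 10}
Tree: B1–B2, B1–B3, B2–B4, B4–B5, B2–B6, B4–B7, B1–B8
The largest bag has 3 vertices, giving width 2; this decomposition certifies tw(G) ≤ 2. Conversely, {6, 8, 9} is a clique of size 3, and the vertices of any clique must share a bag in every tree decomposition; so some bag has ≥ 3 vertices and tw(G) ≥ 2. Combining the bounds, tw(G) = 2.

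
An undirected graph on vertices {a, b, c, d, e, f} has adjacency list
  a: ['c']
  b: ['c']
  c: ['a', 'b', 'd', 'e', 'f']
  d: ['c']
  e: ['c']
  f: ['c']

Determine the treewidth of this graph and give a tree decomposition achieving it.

The largest bag has 2 vertices, giving width 1; this decomposition certifies tw(G) ≤ 1. Any graph with an edge has treewidth ≥ 1, and G has the edge c–a. Combining the bounds, tw(G) = 1.

Treewidth 1.
Bags: B1 = {a, c}  B2 = {c, d}  B3 = {b, c}  B4 = {c, f}  B5 = {c, e}
Tree: B1–B2, B1–B3, B3–B4, B4–B5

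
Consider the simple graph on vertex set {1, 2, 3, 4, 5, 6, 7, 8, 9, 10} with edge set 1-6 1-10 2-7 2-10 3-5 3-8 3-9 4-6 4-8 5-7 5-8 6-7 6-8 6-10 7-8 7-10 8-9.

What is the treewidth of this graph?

2

A width-2 tree decomposition is:
Bags: B1 = {6, 7, 10}  B2 = {6, 7, 8}  B3 = {5, 7, 8}  B4 = {2, 7, 10}  B5 = {1, 6, 10}  B6 = {3, 5, 8}  B7 = {3, 8, 9}  B8 = {4, 6, 8}
Tree: B1–B2, B2–B3, B1–B4, B1–B5, B3–B6, B6–B7, B2–B8
Every bag has size at most 3, so the width is 3 − 1 = 2 and tw(G) ≤ 2. For the lower bound, the 3 vertices {3, 8, 9} are pairwise adjacent, and any tree decomposition puts a clique entirely inside one bag — forcing width ≥ 2. Therefore the treewidth is 2.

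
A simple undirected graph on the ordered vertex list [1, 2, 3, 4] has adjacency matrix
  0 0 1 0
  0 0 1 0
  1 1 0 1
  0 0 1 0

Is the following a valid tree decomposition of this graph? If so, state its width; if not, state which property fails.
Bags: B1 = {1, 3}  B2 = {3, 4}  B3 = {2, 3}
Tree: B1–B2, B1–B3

Checking the three conditions: (i) the bags cover all of {1, 2, 3, 4}; (ii) for each edge, some bag contains both endpoints; (iii) the bags containing any fixed vertex form a subtree. All hold, so the decomposition is valid with width 2 − 1 = 1.

Yes; width 1.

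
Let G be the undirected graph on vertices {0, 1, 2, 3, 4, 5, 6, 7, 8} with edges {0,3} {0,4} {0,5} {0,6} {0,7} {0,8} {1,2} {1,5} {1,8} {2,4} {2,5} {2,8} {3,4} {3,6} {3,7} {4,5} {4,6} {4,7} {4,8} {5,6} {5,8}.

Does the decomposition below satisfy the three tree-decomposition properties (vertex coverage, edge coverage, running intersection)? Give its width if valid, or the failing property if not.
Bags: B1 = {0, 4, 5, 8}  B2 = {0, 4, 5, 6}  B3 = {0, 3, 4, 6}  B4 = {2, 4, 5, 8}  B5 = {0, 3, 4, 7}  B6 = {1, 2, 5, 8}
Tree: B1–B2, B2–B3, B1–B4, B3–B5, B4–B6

Yes; width 3.

Every vertex of G appears in some bag (union = {0, 1, 2, 3, 4, 5, 6, 7, 8}); every edge is covered by a bag; and for each vertex v the set of bags containing v is connected in the bag tree. The decomposition is therefore valid. The largest bag has 4 vertices, so the width is 3.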